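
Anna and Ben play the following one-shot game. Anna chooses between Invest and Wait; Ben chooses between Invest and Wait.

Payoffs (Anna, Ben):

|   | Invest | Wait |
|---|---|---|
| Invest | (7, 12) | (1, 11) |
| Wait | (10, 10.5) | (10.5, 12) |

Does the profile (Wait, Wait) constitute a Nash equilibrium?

Yes

At (Wait, Wait), Anna earns 10.5; switching to Invest would give 1, so Anna has no profitable deviation.
Ben earns 12; switching to Invest would give 10.5, so Ben has no profitable deviation.
Neither player can gain by a unilateral deviation, so this profile is a Nash equilibrium.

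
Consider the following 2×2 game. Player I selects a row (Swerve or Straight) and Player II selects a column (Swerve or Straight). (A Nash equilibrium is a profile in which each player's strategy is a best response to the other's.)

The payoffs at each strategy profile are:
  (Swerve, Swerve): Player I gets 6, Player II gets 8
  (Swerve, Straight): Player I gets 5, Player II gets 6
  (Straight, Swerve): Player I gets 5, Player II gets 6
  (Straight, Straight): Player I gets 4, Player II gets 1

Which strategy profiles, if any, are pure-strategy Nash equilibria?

(Swerve, Swerve): Player I gets 6 ≥ 5 from Straight, and Player II gets 8 ≥ 6 from Straight — Nash equilibrium.
(Swerve, Straight): Player II prefers Swerve (8 > 6) — not an equilibrium.
(Straight, Swerve): Player I prefers Swerve (6 > 5) — not an equilibrium.
(Straight, Straight): Player I prefers Swerve (5 > 4); Player II prefers Swerve (6 > 1) — not an equilibrium.

(Swerve, Swerve)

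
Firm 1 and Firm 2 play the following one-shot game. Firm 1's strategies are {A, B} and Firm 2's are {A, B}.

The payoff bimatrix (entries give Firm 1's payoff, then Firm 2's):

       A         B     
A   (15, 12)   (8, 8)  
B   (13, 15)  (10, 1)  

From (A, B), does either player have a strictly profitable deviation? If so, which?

Both

Firm 1 at (A, B) earns 8; deviating to B yields 10 — a strict improvement.
Firm 2 earns 8; deviating to A yields 12 — a strict improvement.
Both Firm 1 and Firm 2 have strictly profitable deviations.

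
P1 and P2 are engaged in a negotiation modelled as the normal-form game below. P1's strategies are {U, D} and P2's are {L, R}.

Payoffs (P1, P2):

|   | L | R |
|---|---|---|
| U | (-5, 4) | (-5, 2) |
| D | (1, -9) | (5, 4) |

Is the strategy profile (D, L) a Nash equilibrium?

No

At (D, L), P1 earns 1; switching to U would give -5, so P1 has no profitable deviation.
P2 earns -9; switching to R would give 4, so P2 would deviate.
Since at least one player can profitably deviate, this is not a Nash equilibrium.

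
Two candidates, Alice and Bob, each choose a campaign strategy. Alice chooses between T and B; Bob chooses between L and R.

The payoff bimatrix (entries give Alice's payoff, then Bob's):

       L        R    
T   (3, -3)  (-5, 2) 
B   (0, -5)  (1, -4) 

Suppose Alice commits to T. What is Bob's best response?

R

Against T, Bob earns -3 from L and 2 from R.
So R is the best response.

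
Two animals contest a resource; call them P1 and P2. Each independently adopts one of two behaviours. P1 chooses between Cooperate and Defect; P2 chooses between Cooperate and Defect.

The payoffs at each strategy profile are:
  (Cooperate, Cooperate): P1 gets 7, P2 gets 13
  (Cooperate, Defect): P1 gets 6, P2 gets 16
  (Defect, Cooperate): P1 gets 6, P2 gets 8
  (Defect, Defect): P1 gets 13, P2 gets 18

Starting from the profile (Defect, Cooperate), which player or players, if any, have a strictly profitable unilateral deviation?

P1 at (Defect, Cooperate) earns 6; deviating to Cooperate yields 7 — a strict improvement.
P2 earns 8; deviating to Defect yields 18 — a strict improvement.
Both P1 and P2 have strictly profitable deviations.

Both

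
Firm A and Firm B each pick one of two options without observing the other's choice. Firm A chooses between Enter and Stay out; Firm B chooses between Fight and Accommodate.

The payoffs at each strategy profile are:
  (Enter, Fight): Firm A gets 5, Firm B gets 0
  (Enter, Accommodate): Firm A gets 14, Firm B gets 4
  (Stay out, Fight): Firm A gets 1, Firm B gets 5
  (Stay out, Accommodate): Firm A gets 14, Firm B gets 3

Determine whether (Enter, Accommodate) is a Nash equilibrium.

At (Enter, Accommodate), Firm A earns 14; switching to Stay out would give 14, so Firm A has no profitable deviation.
Firm B earns 4; switching to Fight would give 0, so Firm B has no profitable deviation.
Neither player can gain by a unilateral deviation, so this profile is a Nash equilibrium.

Yes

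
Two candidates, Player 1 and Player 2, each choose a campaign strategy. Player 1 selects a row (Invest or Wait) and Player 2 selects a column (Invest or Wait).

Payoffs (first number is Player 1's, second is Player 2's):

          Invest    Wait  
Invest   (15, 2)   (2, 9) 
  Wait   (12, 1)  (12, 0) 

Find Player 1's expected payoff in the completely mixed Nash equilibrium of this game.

12

First find y, the probability Player 2 plays Invest, from Player 1's indifference between Invest and Wait: 15y + 2(1−y) = 12y + 12(1−y), giving y = 10/13.
Since Player 1 is indifferent in equilibrium, Player 1's expected payoff equals the payoff from either row against (10/13, 3/13). Using Invest: 15(10/13) + 2(3/13) = 12.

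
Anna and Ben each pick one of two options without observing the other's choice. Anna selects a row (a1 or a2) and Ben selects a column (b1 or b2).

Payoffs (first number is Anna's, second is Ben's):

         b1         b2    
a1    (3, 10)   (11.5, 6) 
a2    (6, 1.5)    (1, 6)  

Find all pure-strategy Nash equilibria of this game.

(a1, b1): Anna prefers a2 (6 > 3) — not an equilibrium.
(a1, b2): Ben prefers b1 (10 > 6) — not an equilibrium.
(a2, b1): Ben prefers b2 (6 > 1.5) — not an equilibrium.
(a2, b2): Anna prefers a1 (11.5 > 1) — not an equilibrium.

none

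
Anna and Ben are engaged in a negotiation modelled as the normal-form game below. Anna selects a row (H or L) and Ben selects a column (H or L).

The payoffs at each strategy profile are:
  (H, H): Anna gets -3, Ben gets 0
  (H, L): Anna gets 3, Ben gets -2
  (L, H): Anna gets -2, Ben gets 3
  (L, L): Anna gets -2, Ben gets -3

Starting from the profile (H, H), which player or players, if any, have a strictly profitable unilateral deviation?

Anna at (H, H) earns -3; deviating to L yields -2 — a strict improvement.
Ben earns 0; deviating to L yields -2 — not better.
Only Anna has a strictly profitable deviation.

Anna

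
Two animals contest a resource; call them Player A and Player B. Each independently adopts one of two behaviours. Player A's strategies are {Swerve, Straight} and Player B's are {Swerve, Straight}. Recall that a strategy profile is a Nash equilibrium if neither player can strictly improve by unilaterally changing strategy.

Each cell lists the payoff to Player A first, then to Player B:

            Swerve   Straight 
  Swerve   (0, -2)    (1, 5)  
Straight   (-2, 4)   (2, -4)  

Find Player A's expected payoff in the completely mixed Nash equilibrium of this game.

First find q, the probability Player B plays Swerve, from Player A's indifference between Swerve and Straight: (1−q) = −2q + 2(1−q), giving q = 1/3.
Since Player A is indifferent in equilibrium, Player A's expected payoff equals the payoff from either row against (1/3, 2/3). Using Swerve: (2/3) = 2/3.

2/3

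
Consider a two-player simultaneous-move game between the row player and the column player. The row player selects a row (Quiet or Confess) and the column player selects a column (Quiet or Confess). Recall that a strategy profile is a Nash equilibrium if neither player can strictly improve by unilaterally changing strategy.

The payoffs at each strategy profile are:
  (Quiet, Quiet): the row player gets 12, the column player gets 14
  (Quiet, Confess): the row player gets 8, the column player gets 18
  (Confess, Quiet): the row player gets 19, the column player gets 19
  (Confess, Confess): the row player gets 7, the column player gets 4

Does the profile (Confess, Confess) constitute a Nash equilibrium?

No

At (Confess, Confess), the row player earns 7; switching to Quiet would give 8, so the row player would deviate.
The column player earns 4; switching to Quiet would give 19, so the column player would deviate.
Since at least one player can profitably deviate, this is not a Nash equilibrium.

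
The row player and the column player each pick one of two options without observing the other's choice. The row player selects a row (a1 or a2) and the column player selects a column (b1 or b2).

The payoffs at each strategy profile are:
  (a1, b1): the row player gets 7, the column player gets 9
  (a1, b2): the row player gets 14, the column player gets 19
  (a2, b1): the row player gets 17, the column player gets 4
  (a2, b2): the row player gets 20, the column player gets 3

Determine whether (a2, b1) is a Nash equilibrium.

At (a2, b1), the row player earns 17; switching to a1 would give 7, so the row player has no profitable deviation.
The column player earns 4; switching to b2 would give 3, so the column player has no profitable deviation.
Neither player can gain by a unilateral deviation, so this profile is a Nash equilibrium.

Yes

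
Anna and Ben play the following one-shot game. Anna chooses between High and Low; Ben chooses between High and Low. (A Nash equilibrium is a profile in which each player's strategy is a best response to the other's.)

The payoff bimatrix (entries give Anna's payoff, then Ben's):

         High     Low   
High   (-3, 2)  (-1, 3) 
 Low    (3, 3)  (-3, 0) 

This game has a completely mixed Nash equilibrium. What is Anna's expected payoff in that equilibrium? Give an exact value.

First find q, the probability Ben plays High, from Anna's indifference between High and Low: −3q − (1−q) = 3q − 3(1−q), giving q = 1/4.
Since Anna is indifferent in equilibrium, Anna's expected payoff equals the payoff from either row against (1/4, 3/4). Using High: −3(1/4) − (3/4) = -3/2.

-3/2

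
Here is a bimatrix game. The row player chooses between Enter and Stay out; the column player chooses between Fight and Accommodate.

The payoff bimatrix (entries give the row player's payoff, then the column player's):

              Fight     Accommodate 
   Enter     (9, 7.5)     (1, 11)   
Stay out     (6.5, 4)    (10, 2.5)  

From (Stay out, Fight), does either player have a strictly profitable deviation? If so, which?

The row player

The row player at (Stay out, Fight) earns 6.5; deviating to Enter yields 9 — a strict improvement.
The column player earns 4; deviating to Accommodate yields 2.5 — not better.
Only the row player has a strictly profitable deviation.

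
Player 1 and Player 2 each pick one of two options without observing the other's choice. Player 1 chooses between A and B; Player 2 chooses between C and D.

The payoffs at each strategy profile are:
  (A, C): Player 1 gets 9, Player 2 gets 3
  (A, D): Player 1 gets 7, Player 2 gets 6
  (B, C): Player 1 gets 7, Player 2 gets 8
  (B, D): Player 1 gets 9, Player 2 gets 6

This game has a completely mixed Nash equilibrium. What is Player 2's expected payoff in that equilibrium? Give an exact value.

6

First find p, the probability Player 1 plays A, from Player 2's indifference between C and D: 3p + 8(1−p) = 6p + 6(1−p), giving p = 2/5.
Since Player 2 is indifferent in equilibrium, Player 2's expected payoff equals the payoff from either column against (2/5, 3/5). Using C: 3(2/5) + 8(3/5) = 6.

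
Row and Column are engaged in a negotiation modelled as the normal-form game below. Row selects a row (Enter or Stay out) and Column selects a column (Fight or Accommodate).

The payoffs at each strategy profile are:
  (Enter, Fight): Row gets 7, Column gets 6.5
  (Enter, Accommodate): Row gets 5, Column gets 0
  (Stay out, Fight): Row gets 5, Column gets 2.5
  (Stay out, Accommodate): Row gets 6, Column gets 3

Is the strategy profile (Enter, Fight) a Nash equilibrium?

Yes

At (Enter, Fight), Row earns 7; switching to Stay out would give 5, so Row has no profitable deviation.
Column earns 6.5; switching to Accommodate would give 0, so Column has no profitable deviation.
Neither player can gain by a unilateral deviation, so this profile is a Nash equilibrium.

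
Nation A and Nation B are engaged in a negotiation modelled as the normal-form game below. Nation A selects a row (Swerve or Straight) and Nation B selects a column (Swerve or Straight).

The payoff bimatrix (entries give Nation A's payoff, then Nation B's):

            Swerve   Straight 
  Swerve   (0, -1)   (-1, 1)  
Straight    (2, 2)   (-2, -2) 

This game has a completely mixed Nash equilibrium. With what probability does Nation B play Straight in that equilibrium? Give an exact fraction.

2/3

Let q be the probability that Nation B plays Swerve. In a completely mixed equilibrium, Nation A must be indifferent between Swerve and Straight.
Nation A's expected payoff from Swerve is −(1−q); from Straight it is 2q − 2(1−q).
Setting these equal: q − 1 = 4q − 2, so q = 1/3.
Therefore Nation B plays Straight with probability 1 − 1/3 = 2/3.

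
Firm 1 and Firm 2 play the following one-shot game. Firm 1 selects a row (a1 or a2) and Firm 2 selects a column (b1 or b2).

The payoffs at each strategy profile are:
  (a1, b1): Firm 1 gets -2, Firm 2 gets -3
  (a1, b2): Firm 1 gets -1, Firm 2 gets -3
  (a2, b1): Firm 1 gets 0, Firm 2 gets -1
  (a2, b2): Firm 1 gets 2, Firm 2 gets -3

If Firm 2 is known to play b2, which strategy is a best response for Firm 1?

Against b2, Firm 1 earns -1 from a1 and 2 from a2.
So a2 is the best response.

a2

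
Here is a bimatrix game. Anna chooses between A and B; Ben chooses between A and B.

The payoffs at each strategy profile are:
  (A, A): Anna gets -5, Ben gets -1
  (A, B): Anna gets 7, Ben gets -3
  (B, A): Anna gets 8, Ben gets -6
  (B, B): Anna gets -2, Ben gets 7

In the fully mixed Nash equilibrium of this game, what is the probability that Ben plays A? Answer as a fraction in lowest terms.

Let q be the probability that Ben plays A. In a completely mixed equilibrium, Anna must be indifferent between A and B.
Anna's expected payoff from A is −5q + 7(1−q); from B it is 8q − 2(1−q).
Setting these equal: −12q + 7 = 10q − 2, so q = 9/22.

9/22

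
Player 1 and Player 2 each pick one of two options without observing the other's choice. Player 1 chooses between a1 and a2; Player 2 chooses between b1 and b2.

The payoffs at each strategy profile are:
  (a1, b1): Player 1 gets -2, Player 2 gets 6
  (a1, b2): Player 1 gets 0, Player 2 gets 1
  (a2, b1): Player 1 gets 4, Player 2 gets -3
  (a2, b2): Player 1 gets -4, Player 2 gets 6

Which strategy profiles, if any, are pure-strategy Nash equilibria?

(a1, b1): Player 1 prefers a2 (4 > -2) — not an equilibrium.
(a1, b2): Player 2 prefers b1 (6 > 1) — not an equilibrium.
(a2, b1): Player 2 prefers b2 (6 > -3) — not an equilibrium.
(a2, b2): Player 1 prefers a1 (0 > -4) — not an equilibrium.

none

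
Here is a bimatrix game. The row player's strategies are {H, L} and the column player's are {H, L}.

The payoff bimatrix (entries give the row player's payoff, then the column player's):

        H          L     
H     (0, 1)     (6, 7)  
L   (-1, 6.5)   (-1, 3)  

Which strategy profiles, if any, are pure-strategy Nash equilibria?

(H, H): the column player prefers L (7 > 1) — not an equilibrium.
(H, L): the row player gets 6 ≥ -1 from L, and the column player gets 7 ≥ 1 from H — Nash equilibrium.
(L, H): the row player prefers H (0 > -1) — not an equilibrium.
(L, L): the row player prefers H (6 > -1); the column player prefers H (6.5 > 3) — not an equilibrium.

(H, L)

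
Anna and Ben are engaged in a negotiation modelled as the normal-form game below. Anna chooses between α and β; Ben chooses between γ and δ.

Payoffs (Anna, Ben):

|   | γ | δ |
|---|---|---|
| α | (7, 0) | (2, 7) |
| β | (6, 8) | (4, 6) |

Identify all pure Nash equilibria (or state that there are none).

(α, γ): Ben prefers δ (7 > 0) — not an equilibrium.
(α, δ): Anna prefers β (4 > 2) — not an equilibrium.
(β, γ): Anna prefers α (7 > 6) — not an equilibrium.
(β, δ): Ben prefers γ (8 > 6) — not an equilibrium.

none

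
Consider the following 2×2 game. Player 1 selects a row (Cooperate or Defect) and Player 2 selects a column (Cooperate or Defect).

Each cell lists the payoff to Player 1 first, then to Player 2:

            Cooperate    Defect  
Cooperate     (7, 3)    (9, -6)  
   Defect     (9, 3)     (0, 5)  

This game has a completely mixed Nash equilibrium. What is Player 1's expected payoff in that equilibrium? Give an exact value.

First find q, the probability Player 2 plays Cooperate, from Player 1's indifference between Cooperate and Defect: 7q + 9(1−q) = 9q, giving q = 9/11.
Since Player 1 is indifferent in equilibrium, Player 1's expected payoff equals the payoff from either row against (9/11, 2/11). Using Cooperate: 7(9/11) + 9(2/11) = 81/11.

81/11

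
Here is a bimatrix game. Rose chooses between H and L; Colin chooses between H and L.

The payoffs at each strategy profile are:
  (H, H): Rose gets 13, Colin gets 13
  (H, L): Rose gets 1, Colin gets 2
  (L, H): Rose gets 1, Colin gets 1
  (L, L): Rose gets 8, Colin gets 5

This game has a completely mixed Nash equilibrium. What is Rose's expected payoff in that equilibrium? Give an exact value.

103/19

First find q, the probability Colin plays H, from Rose's indifference between H and L: 13q + (1−q) = q + 8(1−q), giving q = 7/19.
Since Rose is indifferent in equilibrium, Rose's expected payoff equals the payoff from either row against (7/19, 12/19). Using H: 13(7/19) + (12/19) = 103/19.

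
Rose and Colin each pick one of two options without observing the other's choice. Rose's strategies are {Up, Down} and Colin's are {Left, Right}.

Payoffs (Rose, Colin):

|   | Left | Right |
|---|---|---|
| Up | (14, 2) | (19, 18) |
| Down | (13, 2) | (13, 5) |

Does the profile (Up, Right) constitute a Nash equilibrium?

Yes

At (Up, Right), Rose earns 19; switching to Down would give 13, so Rose has no profitable deviation.
Colin earns 18; switching to Left would give 2, so Colin has no profitable deviation.
Neither player can gain by a unilateral deviation, so this profile is a Nash equilibrium.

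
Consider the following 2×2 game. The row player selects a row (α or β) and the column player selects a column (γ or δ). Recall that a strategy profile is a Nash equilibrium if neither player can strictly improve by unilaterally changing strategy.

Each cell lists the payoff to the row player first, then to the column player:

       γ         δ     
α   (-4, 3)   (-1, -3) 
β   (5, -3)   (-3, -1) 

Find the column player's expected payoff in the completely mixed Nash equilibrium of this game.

-3/2

First find x, the probability the row player plays α, from the column player's indifference between γ and δ: 3x − 3(1−x) = −3x − (1−x), giving x = 1/4.
Since the column player is indifferent in equilibrium, the column player's expected payoff equals the payoff from either column against (1/4, 3/4). Using γ: 3(1/4) − 3(3/4) = -3/2.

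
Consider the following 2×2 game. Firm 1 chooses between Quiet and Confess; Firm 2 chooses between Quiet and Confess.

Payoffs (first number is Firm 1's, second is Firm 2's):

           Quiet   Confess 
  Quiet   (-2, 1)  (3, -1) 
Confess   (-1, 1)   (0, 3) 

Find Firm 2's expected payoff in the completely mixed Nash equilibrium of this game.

First find x, the probability Firm 1 plays Quiet, from Firm 2's indifference between Quiet and Confess: x + (1−x) = −x + 3(1−x), giving x = 1/2.
Since Firm 2 is indifferent in equilibrium, Firm 2's expected payoff equals the payoff from either column against (1/2, 1/2). Using Quiet: (1/2) + (1/2) = 1.

1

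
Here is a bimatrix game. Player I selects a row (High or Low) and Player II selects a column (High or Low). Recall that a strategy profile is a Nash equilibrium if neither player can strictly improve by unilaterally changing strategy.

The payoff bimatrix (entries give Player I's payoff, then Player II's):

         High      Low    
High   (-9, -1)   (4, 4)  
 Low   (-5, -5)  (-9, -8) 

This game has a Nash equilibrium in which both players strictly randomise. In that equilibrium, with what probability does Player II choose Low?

Let q be the probability that Player II plays High. In a completely mixed equilibrium, Player I must be indifferent between High and Low.
Player I's expected payoff from High is −9q + 4(1−q); from Low it is −5q − 9(1−q).
Setting these equal: −13q + 4 = 4q − 9, so q = 13/17.
Therefore Player II plays Low with probability 1 − 13/17 = 4/17.

4/17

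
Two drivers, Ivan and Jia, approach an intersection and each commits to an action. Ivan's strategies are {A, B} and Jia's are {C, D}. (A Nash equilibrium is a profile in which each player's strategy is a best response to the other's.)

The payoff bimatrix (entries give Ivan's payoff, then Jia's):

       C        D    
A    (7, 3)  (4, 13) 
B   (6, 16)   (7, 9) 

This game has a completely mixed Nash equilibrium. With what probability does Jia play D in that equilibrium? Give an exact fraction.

1/4

Let y be the probability that Jia plays C. In a completely mixed equilibrium, Ivan must be indifferent between A and B.
Ivan's expected payoff from A is 7y + 4(1−y); from B it is 6y + 7(1−y).
Setting these equal: 3y + 4 = −y + 7, so y = 3/4.
Therefore Jia plays D with probability 1 − 3/4 = 1/4.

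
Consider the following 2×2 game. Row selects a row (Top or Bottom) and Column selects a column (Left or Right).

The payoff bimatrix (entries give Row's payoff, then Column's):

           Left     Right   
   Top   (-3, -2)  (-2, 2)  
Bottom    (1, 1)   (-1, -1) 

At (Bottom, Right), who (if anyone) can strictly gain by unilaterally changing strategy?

Row at (Bottom, Right) earns -1; deviating to Top yields -2 — not better.
Column earns -1; deviating to Left yields 1 — a strict improvement.
Only Column has a strictly profitable deviation.

Column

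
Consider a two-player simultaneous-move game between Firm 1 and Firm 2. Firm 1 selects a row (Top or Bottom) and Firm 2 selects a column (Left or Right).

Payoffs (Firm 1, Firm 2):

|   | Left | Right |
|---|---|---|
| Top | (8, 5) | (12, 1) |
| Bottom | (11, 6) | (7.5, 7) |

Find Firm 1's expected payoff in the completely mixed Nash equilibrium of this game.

48/5

First find q, the probability Firm 2 plays Left, from Firm 1's indifference between Top and Bottom: 8q + 12(1−q) = 11q + 7.5(1−q), giving q = 3/5.
Since Firm 1 is indifferent in equilibrium, Firm 1's expected payoff equals the payoff from either row against (3/5, 2/5). Using Top: 8(3/5) + 12(2/5) = 48/5.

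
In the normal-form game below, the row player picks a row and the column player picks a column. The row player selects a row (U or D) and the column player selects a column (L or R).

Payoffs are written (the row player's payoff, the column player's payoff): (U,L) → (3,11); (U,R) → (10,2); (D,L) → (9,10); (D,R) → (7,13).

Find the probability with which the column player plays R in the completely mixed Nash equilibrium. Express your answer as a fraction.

2/3

Let c be the probability that the column player plays L. In a completely mixed equilibrium, the row player must be indifferent between U and D.
The row player's expected payoff from U is 3c + 10(1−c); from D it is 9c + 7(1−c).
Setting these equal: −7c + 10 = 2c + 7, so c = 1/3.
Therefore the column player plays R with probability 1 − 1/3 = 2/3.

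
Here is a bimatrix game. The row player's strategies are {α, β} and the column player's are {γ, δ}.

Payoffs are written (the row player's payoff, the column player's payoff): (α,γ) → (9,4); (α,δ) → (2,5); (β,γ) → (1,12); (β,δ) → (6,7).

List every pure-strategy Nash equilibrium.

(α, γ): the column player prefers δ (5 > 4) — not an equilibrium.
(α, δ): the row player prefers β (6 > 2) — not an equilibrium.
(β, γ): the row player prefers α (9 > 1) — not an equilibrium.
(β, δ): the column player prefers γ (12 > 7) — not an equilibrium.

none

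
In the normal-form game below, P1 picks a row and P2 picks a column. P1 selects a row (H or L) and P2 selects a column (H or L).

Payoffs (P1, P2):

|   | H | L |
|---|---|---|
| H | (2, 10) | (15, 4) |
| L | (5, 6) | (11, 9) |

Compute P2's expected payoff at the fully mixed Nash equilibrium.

22/3

First find p, the probability P1 plays H, from P2's indifference between H and L: 10p + 6(1−p) = 4p + 9(1−p), giving p = 1/3.
Since P2 is indifferent in equilibrium, P2's expected payoff equals the payoff from either column against (1/3, 2/3). Using H: 10(1/3) + 6(2/3) = 22/3.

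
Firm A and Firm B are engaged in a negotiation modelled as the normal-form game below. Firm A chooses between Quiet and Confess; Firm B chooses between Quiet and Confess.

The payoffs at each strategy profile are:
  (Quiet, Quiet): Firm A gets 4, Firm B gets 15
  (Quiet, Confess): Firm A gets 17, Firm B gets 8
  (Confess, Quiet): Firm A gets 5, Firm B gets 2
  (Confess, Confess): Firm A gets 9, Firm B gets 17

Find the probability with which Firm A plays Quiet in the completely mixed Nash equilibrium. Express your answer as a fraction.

15/22

Let r be the probability that Firm A plays Quiet. In a completely mixed equilibrium, Firm B must be indifferent between Quiet and Confess.
Firm B's expected payoff from Quiet is 15r + 2(1−r); from Confess it is 8r + 17(1−r).
Setting these equal: 13r + 2 = −9r + 17, so r = 15/22.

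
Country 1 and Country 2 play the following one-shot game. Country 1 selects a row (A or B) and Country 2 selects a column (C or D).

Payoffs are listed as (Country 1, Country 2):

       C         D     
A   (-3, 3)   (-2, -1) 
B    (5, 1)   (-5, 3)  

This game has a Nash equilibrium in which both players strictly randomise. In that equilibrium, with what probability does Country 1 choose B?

Let p be the probability that Country 1 plays A. In a completely mixed equilibrium, Country 2 must be indifferent between C and D.
Country 2's expected payoff from C is 3p + (1−p); from D it is −p + 3(1−p).
Setting these equal: 2p + 1 = −4p + 3, so p = 1/3.
Therefore Country 1 plays B with probability 1 − 1/3 = 2/3.

2/3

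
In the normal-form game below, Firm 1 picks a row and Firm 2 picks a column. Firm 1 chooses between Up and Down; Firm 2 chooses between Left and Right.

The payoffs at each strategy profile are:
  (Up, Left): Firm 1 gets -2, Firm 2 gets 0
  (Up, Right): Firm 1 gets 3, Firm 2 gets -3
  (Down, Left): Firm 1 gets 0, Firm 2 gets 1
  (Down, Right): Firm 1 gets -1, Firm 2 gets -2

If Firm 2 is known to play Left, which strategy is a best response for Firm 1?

Down

Against Left, Firm 1 earns -2 from Up and 0 from Down.
So Down is the best response.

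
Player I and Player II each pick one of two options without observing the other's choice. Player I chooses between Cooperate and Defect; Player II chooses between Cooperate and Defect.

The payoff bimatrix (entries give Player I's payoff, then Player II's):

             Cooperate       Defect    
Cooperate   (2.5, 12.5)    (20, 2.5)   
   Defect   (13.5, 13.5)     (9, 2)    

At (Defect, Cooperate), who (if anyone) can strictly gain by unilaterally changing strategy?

Player I at (Defect, Cooperate) earns 13.5; deviating to Cooperate yields 2.5 — not better.
Player II earns 13.5; deviating to Defect yields 2 — not better.
Neither player can strictly improve; the profile is a Nash equilibrium.

Neither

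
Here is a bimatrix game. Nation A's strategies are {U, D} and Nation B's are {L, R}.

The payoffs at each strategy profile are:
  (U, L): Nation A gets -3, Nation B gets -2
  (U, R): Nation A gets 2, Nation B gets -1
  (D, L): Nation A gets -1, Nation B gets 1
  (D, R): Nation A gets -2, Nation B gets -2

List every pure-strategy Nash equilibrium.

(U, R) and (D, L)

(U, L): Nation A prefers D (-1 > -3); Nation B prefers R (-1 > -2) — not an equilibrium.
(U, R): Nation A gets 2 ≥ -2 from D, and Nation B gets -1 ≥ -2 from L — Nash equilibrium.
(D, L): Nation A gets -1 ≥ -3 from U, and Nation B gets 1 ≥ -2 from R — Nash equilibrium.
(D, R): Nation A prefers U (2 > -2); Nation B prefers L (1 > -2) — not an equilibrium.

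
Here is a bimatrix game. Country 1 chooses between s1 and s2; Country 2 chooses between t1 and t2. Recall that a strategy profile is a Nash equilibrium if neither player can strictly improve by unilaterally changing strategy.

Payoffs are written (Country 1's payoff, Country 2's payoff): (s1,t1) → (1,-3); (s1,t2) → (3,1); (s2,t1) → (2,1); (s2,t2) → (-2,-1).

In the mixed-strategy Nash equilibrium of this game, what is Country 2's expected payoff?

-1/3

First find p, the probability Country 1 plays s1, from Country 2's indifference between t1 and t2: −3p + (1−p) = p − (1−p), giving p = 1/3.
Since Country 2 is indifferent in equilibrium, Country 2's expected payoff equals the payoff from either column against (1/3, 2/3). Using t1: −3(1/3) + (2/3) = -1/3.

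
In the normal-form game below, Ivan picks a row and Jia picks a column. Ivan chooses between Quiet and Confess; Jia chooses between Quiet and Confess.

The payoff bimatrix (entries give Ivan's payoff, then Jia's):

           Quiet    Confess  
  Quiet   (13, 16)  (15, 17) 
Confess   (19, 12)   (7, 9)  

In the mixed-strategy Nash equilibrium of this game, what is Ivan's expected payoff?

97/7

First find y, the probability Jia plays Quiet, from Ivan's indifference between Quiet and Confess: 13y + 15(1−y) = 19y + 7(1−y), giving y = 4/7.
Since Ivan is indifferent in equilibrium, Ivan's expected payoff equals the payoff from either row against (4/7, 3/7). Using Quiet: 13(4/7) + 15(3/7) = 97/7.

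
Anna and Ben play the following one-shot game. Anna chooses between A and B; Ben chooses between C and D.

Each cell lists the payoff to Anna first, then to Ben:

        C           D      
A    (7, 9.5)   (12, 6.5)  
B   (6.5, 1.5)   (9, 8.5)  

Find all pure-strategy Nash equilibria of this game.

(A, C)

(A, C): Anna gets 7 ≥ 6.5 from B, and Ben gets 9.5 ≥ 6.5 from D — Nash equilibrium.
(A, D): Ben prefers C (9.5 > 6.5) — not an equilibrium.
(B, C): Anna prefers A (7 > 6.5); Ben prefers D (8.5 > 1.5) — not an equilibrium.
(B, D): Anna prefers A (12 > 9) — not an equilibrium.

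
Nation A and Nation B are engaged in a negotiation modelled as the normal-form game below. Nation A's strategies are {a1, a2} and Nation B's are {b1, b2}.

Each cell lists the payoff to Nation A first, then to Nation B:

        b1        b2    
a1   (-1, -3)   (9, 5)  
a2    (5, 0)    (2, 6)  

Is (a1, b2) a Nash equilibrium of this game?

At (a1, b2), Nation A earns 9; switching to a2 would give 2, so Nation A has no profitable deviation.
Nation B earns 5; switching to b1 would give -3, so Nation B has no profitable deviation.
Neither player can gain by a unilateral deviation, so this profile is a Nash equilibrium.

Yes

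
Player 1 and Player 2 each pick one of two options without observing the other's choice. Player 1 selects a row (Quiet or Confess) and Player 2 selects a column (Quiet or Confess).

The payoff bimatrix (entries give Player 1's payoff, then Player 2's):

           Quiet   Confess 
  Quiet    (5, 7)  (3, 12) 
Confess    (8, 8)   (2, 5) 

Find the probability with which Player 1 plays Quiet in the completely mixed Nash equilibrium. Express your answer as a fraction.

Let x be the probability that Player 1 plays Quiet. In a completely mixed equilibrium, Player 2 must be indifferent between Quiet and Confess.
Player 2's expected payoff from Quiet is 7x + 8(1−x); from Confess it is 12x + 5(1−x).
Setting these equal: −x + 8 = 7x + 5, so x = 3/8.

3/8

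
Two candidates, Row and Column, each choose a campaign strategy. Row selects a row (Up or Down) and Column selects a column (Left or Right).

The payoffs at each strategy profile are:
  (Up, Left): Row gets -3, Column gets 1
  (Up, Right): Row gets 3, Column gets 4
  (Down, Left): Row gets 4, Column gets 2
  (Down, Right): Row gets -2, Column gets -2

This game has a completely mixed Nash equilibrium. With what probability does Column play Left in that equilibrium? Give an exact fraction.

Let c be the probability that Column plays Left. In a completely mixed equilibrium, Row must be indifferent between Up and Down.
Row's expected payoff from Up is −3c + 3(1−c); from Down it is 4c − 2(1−c).
Setting these equal: −6c + 3 = 6c − 2, so c = 5/12.

5/12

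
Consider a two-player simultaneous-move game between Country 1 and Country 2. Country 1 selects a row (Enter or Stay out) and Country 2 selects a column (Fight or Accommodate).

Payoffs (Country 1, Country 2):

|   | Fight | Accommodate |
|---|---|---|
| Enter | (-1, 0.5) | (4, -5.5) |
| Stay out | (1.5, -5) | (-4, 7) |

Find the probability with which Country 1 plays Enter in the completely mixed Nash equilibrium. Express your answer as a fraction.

2/3

Let r be the probability that Country 1 plays Enter. In a completely mixed equilibrium, Country 2 must be indifferent between Fight and Accommodate.
Country 2's expected payoff from Fight is 0.5r − 5(1−r); from Accommodate it is −5.5r + 7(1−r).
Setting these equal: 5.5r − 5 = −12.5r + 7, so r = 2/3.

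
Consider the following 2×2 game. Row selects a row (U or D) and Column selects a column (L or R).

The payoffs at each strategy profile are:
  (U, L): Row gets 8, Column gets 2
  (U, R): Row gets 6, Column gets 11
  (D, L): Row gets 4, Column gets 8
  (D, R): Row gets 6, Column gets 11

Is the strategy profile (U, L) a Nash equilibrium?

No

At (U, L), Row earns 8; switching to D would give 4, so Row has no profitable deviation.
Column earns 2; switching to R would give 11, so Column would deviate.
Since at least one player can profitably deviate, this is not a Nash equilibrium.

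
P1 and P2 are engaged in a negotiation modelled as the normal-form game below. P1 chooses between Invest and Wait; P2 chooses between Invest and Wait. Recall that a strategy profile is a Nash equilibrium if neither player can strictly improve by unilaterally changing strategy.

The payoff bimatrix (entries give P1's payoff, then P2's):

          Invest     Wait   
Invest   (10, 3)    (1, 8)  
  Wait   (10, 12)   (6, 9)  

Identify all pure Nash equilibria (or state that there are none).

(Invest, Invest): P2 prefers Wait (8 > 3) — not an equilibrium.
(Invest, Wait): P1 prefers Wait (6 > 1) — not an equilibrium.
(Wait, Invest): P1 gets 10 ≥ 10 from Invest, and P2 gets 12 ≥ 9 from Wait — Nash equilibrium.
(Wait, Wait): P2 prefers Invest (12 > 9) — not an equilibrium.

(Wait, Invest)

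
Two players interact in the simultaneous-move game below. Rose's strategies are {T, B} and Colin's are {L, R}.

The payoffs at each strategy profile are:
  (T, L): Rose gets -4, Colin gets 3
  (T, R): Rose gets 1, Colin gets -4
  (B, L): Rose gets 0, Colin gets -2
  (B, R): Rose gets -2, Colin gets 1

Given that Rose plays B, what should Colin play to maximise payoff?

R

Against B, Colin earns -2 from L and 1 from R.
So R is the best response.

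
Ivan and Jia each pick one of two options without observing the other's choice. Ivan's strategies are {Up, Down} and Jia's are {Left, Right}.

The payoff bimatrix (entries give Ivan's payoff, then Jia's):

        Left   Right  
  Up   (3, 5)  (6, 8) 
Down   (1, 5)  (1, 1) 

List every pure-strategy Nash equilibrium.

(Up, Left): Jia prefers Right (8 > 5) — not an equilibrium.
(Up, Right): Ivan gets 6 ≥ 1 from Down, and Jia gets 8 ≥ 5 from Left — Nash equilibrium.
(Down, Left): Ivan prefers Up (3 > 1) — not an equilibrium.
(Down, Right): Ivan prefers Up (6 > 1); Jia prefers Left (5 > 1) — not an equilibrium.

(Up, Right)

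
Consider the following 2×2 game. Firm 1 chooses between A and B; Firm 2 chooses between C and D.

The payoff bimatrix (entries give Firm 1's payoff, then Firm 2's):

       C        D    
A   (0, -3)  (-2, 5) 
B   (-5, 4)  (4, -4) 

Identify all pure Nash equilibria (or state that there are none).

none

(A, C): Firm 2 prefers D (5 > -3) — not an equilibrium.
(A, D): Firm 1 prefers B (4 > -2) — not an equilibrium.
(B, C): Firm 1 prefers A (0 > -5) — not an equilibrium.
(B, D): Firm 2 prefers C (4 > -4) — not an equilibrium.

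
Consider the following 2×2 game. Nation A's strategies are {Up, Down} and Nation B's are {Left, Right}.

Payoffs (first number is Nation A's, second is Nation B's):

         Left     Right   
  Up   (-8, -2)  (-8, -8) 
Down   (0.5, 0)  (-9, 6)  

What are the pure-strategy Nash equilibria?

none

(Up, Left): Nation A prefers Down (0.5 > -8) — not an equilibrium.
(Up, Right): Nation B prefers Left (-2 > -8) — not an equilibrium.
(Down, Left): Nation B prefers Right (6 > 0) — not an equilibrium.
(Down, Right): Nation A prefers Up (-8 > -9) — not an equilibrium.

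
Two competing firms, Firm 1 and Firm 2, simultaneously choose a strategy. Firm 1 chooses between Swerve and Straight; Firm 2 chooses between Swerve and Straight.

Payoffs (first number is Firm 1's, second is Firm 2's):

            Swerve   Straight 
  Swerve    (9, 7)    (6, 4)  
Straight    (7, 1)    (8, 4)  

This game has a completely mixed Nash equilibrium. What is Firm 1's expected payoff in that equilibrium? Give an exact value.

15/2

First find y, the probability Firm 2 plays Swerve, from Firm 1's indifference between Swerve and Straight: 9y + 6(1−y) = 7y + 8(1−y), giving y = 1/2.
Since Firm 1 is indifferent in equilibrium, Firm 1's expected payoff equals the payoff from either row against (1/2, 1/2). Using Swerve: 9(1/2) + 6(1/2) = 15/2.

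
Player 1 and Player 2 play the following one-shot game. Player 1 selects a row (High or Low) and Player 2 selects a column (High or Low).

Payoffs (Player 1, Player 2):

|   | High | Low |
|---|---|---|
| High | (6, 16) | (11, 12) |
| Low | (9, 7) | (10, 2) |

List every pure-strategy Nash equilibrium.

(Low, High)

(High, High): Player 1 prefers Low (9 > 6) — not an equilibrium.
(High, Low): Player 2 prefers High (16 > 12) — not an equilibrium.
(Low, High): Player 1 gets 9 ≥ 6 from High, and Player 2 gets 7 ≥ 2 from Low — Nash equilibrium.
(Low, Low): Player 1 prefers High (11 > 10); Player 2 prefers High (7 > 2) — not an equilibrium.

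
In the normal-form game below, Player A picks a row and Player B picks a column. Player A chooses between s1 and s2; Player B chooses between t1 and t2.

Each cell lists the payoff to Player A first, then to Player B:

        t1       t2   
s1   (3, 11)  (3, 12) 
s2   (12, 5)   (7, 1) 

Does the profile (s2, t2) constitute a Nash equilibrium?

At (s2, t2), Player A earns 7; switching to s1 would give 3, so Player A has no profitable deviation.
Player B earns 1; switching to t1 would give 5, so Player B would deviate.
Since at least one player can profitably deviate, this is not a Nash equilibrium.

No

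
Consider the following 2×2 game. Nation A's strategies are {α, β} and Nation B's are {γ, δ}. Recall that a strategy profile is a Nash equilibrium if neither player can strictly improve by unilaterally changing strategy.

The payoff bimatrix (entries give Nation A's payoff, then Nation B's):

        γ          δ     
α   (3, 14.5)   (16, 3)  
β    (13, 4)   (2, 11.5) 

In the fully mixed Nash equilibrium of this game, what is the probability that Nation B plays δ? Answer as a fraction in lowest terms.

5/12

Let c be the probability that Nation B plays γ. In a completely mixed equilibrium, Nation A must be indifferent between α and β.
Nation A's expected payoff from α is 3c + 16(1−c); from β it is 13c + 2(1−c).
Setting these equal: −13c + 16 = 11c + 2, so c = 7/12.
Therefore Nation B plays δ with probability 1 − 7/12 = 5/12.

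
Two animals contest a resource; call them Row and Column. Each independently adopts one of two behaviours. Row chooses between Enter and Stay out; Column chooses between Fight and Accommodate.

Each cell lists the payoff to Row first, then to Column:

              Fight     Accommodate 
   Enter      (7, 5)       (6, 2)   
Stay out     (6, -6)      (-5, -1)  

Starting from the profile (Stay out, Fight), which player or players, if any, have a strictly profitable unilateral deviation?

Both

Row at (Stay out, Fight) earns 6; deviating to Enter yields 7 — a strict improvement.
Column earns -6; deviating to Accommodate yields -1 — a strict improvement.
Both Row and Column have strictly profitable deviations.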